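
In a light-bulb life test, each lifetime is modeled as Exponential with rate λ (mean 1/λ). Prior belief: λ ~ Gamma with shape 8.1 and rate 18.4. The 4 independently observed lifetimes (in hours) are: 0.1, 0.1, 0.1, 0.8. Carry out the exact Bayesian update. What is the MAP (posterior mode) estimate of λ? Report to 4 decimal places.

0.5692

With a Gamma(shape α, rate β) prior on the exponential rate λ, the posterior after n observations with total T = Σxᵢ is Gamma(α+n, β+T).
Sum of observations T = 1.1 hours; n = 4.
Posterior: Gamma(8.1+4, 18.4+1.1) = Gamma(12.1, 19.5).
Mode = (α−1)/β = 0.5692.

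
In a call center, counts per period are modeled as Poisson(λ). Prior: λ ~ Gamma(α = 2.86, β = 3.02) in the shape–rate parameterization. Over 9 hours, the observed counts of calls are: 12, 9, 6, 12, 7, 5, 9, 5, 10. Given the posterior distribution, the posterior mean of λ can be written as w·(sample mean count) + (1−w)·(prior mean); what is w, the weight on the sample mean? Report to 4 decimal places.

With a Gamma(shape α, rate β) prior, the Poisson likelihood is conjugate: the posterior is Gamma(α + ΣXᵢ, β + n).
Posterior mean = (α₀+S)/(β₀+n) = [n/(β₀+n)]·(S/n) + [β₀/(β₀+n)]·(α₀/β₀), so only n and β₀ enter the weight.
Weight on data w = n/(β₀+n) = 9/(3.02+9) = 9/12.02 = 0.7488.

0.7488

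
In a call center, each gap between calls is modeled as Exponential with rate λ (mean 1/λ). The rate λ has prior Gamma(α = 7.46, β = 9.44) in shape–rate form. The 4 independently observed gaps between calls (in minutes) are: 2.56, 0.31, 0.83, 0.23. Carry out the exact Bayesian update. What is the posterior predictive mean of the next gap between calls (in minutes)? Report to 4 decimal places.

1.2782

With a Gamma(shape α, rate β) prior on the exponential rate λ, the posterior after n observations with total T = Σxᵢ is Gamma(α+n, β+T).
Sum of observations T = 3.93 minutes; n = 4.
Posterior: Gamma(7.46+4, 9.44+3.93) = Gamma(11.46, 13.37).
The predictive distribution for the next observation is Lomax; its mean is β/(α−1) = 13.37/10.46 = 1.2782.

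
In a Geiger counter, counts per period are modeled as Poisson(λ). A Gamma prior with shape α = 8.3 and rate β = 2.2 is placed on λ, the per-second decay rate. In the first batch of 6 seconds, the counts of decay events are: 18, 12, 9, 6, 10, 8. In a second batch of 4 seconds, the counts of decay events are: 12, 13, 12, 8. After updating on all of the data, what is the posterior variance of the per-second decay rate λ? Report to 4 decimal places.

0.7814

With a Gamma(shape α, rate β) prior, the Poisson likelihood is conjugate: the posterior is Gamma(α + ΣXᵢ, β + n).
Batch 1: sum of counts S = 63 over n = 6 seconds.
After batch 1: Gamma(α+S, β+n) = Gamma(8.3+63, 2.2+6) = Gamma(71.3, 8.2).
Batch 2: sum of counts S = 45 over n = 4 seconds.
After batch 2: Gamma(α+S, β+n) = Gamma(71.3+45, 8.2+4) = Gamma(116.3, 12.2).
Var = α/β² = 116.3/12.2² = 0.7814.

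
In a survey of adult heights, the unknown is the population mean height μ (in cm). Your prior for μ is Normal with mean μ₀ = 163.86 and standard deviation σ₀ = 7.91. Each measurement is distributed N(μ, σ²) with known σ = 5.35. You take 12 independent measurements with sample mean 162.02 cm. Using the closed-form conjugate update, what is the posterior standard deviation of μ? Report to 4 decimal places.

For Normal data with known variance σ², a Normal(μ₀, σ₀²) prior on μ is conjugate. Posterior precision = 1/σ₀² + n/σ²; posterior mean is the precision-weighted average of μ₀ and x̄.
σ₀² = 7.91² = 62.5681, σ² = 5.35² = 28.6225; σ² + n·σ₀² = 28.6225 + 12·62.5681 = 779.4397.
Posterior precision = 1/σ₀² + n/σ² = 1/62.5681 + 12/28.6225 = (σ² + n·σ₀²)/(σ₀²σ²) = 779.4397/(62.5681·28.6225); posterior variance σₙ² = σ₀²σ²/(σ² + n·σ₀²) = 62.5681·28.6225/779.4397 = 2.297619.
Posterior SD = √σₙ² = √(62.5681·28.6225/779.4397) = 1.5158.

1.5158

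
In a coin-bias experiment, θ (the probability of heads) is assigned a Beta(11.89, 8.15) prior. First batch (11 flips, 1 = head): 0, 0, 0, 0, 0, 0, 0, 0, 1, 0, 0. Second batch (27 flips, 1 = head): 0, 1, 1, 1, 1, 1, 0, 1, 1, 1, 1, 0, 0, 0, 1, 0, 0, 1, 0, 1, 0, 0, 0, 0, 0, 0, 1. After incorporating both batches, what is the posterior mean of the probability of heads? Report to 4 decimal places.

The Beta prior is conjugate to a Binomial/Bernoulli likelihood; the update adds successes to α and failures to β.
After batch 1: Beta(11.89+1, 8.15+10) = Beta(12.89, 18.15).
After batch 2: Beta(12.89+13, 18.15+14) = Beta(25.89, 32.15).
Posterior mean = α/(α+β) = 25.89/58.04 = 0.4461.

0.4461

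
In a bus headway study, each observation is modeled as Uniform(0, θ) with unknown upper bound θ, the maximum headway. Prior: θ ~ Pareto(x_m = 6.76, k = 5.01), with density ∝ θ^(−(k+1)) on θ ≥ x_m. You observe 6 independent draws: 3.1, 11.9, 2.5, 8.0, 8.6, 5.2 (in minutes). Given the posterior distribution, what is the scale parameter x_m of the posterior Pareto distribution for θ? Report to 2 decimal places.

A Pareto(scale x_m, shape k) prior on the upper bound θ of Uniform(0, θ) is conjugate: posterior is Pareto(max(x_m, max xᵢ), k + n).
Sample maximum = 11.9; prior scale x_m = 6.76 → posterior scale = max = 11.90.
Posterior shape = 5.01 + 6 = 11.01.
Posterior scale x_m = 11.90.

11.90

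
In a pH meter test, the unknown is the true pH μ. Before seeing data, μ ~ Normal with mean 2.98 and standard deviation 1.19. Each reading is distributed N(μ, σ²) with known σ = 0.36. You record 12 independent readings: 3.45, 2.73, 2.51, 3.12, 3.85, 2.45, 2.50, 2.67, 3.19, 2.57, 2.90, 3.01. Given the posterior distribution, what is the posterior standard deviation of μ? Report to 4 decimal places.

For Normal data with known variance σ², a Normal(μ₀, σ₀²) prior on μ is conjugate. Posterior precision = 1/σ₀² + n/σ²; posterior mean is the precision-weighted average of μ₀ and x̄.
σ₀² = 1.19² = 1.4161, σ² = 0.36² = 0.1296; σ² + n·σ₀² = 0.1296 + 12·1.4161 = 17.1228.
Posterior precision = 1/σ₀² + n/σ² = 1/1.4161 + 12/0.1296 = (σ² + n·σ₀²)/(σ₀²σ²) = 17.1228/(1.4161·0.1296); posterior variance σₙ² = σ₀²σ²/(σ² + n·σ₀²) = 1.4161·0.1296/17.1228 = 0.010718.
Posterior SD = √σₙ² = √(1.4161·0.1296/17.1228) = 0.1035.

0.1035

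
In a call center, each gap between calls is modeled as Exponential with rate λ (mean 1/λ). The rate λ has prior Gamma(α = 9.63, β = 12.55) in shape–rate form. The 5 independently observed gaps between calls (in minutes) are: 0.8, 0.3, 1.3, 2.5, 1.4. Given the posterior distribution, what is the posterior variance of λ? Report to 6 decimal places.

0.041174

With a Gamma(shape α, rate β) prior on the exponential rate λ, the posterior after n observations with total T = Σxᵢ is Gamma(α+n, β+T).
Sum of observations T = 6.3 minutes; n = 5.
Posterior: Gamma(9.63+5, 12.55+6.3) = Gamma(14.63, 18.85).
Var = α/β² = 0.041174.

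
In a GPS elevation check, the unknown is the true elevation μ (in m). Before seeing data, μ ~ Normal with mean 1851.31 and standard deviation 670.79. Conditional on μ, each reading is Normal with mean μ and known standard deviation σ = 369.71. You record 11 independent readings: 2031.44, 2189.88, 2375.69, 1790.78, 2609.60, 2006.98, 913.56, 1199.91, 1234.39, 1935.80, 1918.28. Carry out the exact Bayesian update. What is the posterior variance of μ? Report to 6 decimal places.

For Normal data with known variance σ², a Normal(μ₀, σ₀²) prior on μ is conjugate. Posterior precision = 1/σ₀² + n/σ²; posterior mean is the precision-weighted average of μ₀ and x̄.
σ₀² = 670.79² = 449959.2241, σ² = 369.71² = 136685.4841; σ² + n·σ₀² = 136685.4841 + 11·449959.2241 = 5086236.9492.
Posterior precision = 1/σ₀² + n/σ² = 1/449959.2241 + 11/136685.4841 = (σ² + n·σ₀²)/(σ₀²σ²) = 5086236.9492/(449959.2241·136685.4841); posterior variance σₙ² = σ₀²σ²/(σ² + n·σ₀²) = 449959.2241·136685.4841/5086236.9492 = 12092.023039.

12092.023039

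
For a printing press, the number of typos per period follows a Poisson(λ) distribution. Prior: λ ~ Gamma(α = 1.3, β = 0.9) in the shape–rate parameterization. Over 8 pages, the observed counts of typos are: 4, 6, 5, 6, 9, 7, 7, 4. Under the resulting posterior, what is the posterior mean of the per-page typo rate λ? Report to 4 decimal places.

5.5393

With a Gamma(shape α, rate β) prior, the Poisson likelihood is conjugate: the posterior is Gamma(α + ΣXᵢ, β + n).
Sum of counts S = 48 over n = 8 pages.
Posterior: Gamma(α+S, β+n) = Gamma(1.3+48, 0.9+8) = Gamma(49.3, 8.9).
Posterior mean = α/β = 49.3/8.9 = 5.5393.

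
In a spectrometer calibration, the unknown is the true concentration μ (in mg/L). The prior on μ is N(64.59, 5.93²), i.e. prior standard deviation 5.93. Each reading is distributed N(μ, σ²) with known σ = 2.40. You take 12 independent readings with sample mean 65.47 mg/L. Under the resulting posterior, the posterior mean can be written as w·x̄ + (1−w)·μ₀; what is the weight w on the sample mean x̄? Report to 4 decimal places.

0.9865

For Normal data with known variance σ², a Normal(μ₀, σ₀²) prior on μ is conjugate. Posterior precision = 1/σ₀² + n/σ²; posterior mean is the precision-weighted average of μ₀ and x̄.
σ₀² = 5.93² = 35.1649, σ² = 2.40² = 5.76. Prior precision 1/σ₀² = 1/35.1649; data precision n/σ² = 12/5.76.
w = (n/σ²)/(1/σ₀² + n/σ²) = n·σ₀²/(σ² + n·σ₀²) = 12·35.1649/(5.76 + 12·35.1649) = 421.9788/427.7388 = 0.9865.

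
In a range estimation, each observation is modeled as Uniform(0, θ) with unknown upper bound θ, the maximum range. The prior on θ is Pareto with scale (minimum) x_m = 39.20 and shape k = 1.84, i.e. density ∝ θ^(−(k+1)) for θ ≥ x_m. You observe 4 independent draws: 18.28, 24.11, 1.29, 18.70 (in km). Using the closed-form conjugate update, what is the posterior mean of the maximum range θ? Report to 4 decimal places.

47.2992

A Pareto(scale x_m, shape k) prior on the upper bound θ of Uniform(0, θ) is conjugate: posterior is Pareto(max(x_m, max xᵢ), k + n).
Sample maximum = 24.11; prior scale x_m = 39.20 → posterior scale = max = 39.20.
Posterior shape = 1.84 + 4 = 5.84.
E[θ|data] = k·x_m/(k−1) = 5.84·39.20/4.84 = 47.2992.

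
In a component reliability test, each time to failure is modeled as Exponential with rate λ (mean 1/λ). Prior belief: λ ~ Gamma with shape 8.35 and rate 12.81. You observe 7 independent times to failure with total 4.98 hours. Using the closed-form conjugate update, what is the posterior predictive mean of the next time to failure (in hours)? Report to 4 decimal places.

1.2397

With a Gamma(shape α, rate β) prior on the exponential rate λ, the posterior after n observations with total T = Σxᵢ is Gamma(α+n, β+T).
Posterior: Gamma(8.35+7, 12.81+4.98) = Gamma(15.35, 17.79).
The predictive distribution for the next observation is Lomax; its mean is β/(α−1) = 17.79/14.35 = 1.2397.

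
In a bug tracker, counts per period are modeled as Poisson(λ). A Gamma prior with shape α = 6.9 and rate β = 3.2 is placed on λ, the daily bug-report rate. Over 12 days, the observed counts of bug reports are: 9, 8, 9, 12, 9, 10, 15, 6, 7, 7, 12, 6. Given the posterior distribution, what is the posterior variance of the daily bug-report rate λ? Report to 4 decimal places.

0.5060

With a Gamma(shape α, rate β) prior, the Poisson likelihood is conjugate: the posterior is Gamma(α + ΣXᵢ, β + n).
Sum of counts S = 110 over n = 12 days.
Posterior: Gamma(α+S, β+n) = Gamma(6.9+110, 3.2+12) = Gamma(116.9, 15.2).
Var = α/β² = 116.9/15.2² = 0.5060.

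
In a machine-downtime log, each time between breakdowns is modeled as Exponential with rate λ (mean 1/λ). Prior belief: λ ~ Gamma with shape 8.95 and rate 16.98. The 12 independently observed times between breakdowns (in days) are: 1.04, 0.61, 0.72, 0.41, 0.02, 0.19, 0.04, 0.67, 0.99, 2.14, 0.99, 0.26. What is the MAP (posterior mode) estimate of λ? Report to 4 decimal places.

With a Gamma(shape α, rate β) prior on the exponential rate λ, the posterior after n observations with total T = Σxᵢ is Gamma(α+n, β+T).
Sum of observations T = 8.08 days; n = 12.
Posterior: Gamma(8.95+12, 16.98+8.08) = Gamma(20.95, 25.06).
Mode = (α−1)/β = 0.7961.

0.7961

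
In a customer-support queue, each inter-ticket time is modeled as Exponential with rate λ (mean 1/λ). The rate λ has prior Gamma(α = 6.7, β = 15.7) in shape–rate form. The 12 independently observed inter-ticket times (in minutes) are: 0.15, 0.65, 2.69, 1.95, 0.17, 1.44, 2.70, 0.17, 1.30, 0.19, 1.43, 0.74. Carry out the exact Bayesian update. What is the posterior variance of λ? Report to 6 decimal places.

0.021812

With a Gamma(shape α, rate β) prior on the exponential rate λ, the posterior after n observations with total T = Σxᵢ is Gamma(α+n, β+T).
Sum of observations T = 13.58 minutes; n = 12.
Posterior: Gamma(6.7+12, 15.7+13.58) = Gamma(18.7, 29.28).
Var = α/β² = 0.021812.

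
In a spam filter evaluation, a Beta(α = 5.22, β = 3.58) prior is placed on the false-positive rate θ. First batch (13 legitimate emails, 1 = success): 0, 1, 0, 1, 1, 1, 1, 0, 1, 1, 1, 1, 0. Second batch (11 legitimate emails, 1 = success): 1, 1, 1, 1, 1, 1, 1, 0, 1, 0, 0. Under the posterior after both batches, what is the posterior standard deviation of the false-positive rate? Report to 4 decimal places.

0.0804

The Beta prior is conjugate to a Binomial/Bernoulli likelihood; the update adds successes to α and failures to β.
After batch 1: Beta(5.22+9, 3.58+4) = Beta(14.22, 7.58).
After batch 2: Beta(14.22+8, 7.58+3) = Beta(22.22, 10.58).
Var = αβ/((α+β)²(α+β+1)) = 22.22·10.58/(32.80²·33.80) = 0.00646495; SD = √0.00646495 = 0.0804.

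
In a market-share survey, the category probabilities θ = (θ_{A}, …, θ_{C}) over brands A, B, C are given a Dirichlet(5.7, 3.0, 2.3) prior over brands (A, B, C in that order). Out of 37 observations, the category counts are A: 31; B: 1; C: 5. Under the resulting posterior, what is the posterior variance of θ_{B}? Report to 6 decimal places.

0.001559

The Dirichlet prior is conjugate to the Multinomial likelihood: each posterior αⱼ = prior αⱼ + observed count nⱼ.
Posterior concentration: (36.7, 4.0, 7.3), total = 48.0.
Var[θ_j] = α_j(Σα−α_j)/((Σα)²(Σα+1)) = 4.0·44.0/(48.0²·49.0) = 0.001559.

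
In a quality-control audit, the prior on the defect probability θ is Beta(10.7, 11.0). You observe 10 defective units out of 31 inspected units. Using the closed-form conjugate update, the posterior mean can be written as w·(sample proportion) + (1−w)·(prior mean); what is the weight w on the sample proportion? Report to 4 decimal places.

0.5882

The Beta prior is conjugate to a Binomial/Bernoulli likelihood; the update adds successes to α and failures to β.
Posterior mean = (α₀+k)/(α₀+β₀+n) = [n/(α₀+β₀+n)]·(k/n) + [(α₀+β₀)/(α₀+β₀+n)]·α₀/(α₀+β₀), so only n and the prior enter the weight.
The weight on the data is w = n/(α₀+β₀+n) = 31/(10.7+11.0+31) = 31/52.7 = 0.5882.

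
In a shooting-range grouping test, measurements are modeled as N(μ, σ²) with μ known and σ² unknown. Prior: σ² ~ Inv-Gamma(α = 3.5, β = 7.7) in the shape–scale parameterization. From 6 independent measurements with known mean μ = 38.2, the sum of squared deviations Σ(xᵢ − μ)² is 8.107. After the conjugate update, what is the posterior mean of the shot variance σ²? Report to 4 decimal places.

With known mean μ and an Inverse-Gamma(α, β) prior on σ², the Normal likelihood is conjugate: posterior is Inv-Gamma(α + n/2, β + Σ(xᵢ−μ)²/2).
Posterior: Inv-Gamma(3.5 + 6/2, 7.7 + 8.107/2) = Inv-Gamma(6.50, 11.7535).
E[σ²|data] = β/(α−1) = 11.7535/5.50 = 2.1370.

2.1370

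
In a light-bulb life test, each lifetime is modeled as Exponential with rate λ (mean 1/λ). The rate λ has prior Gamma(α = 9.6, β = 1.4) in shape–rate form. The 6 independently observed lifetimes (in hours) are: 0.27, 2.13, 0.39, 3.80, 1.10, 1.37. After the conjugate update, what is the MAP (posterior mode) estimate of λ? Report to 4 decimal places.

With a Gamma(shape α, rate β) prior on the exponential rate λ, the posterior after n observations with total T = Σxᵢ is Gamma(α+n, β+T).
Sum of observations T = 9.06 hours; n = 6.
Posterior: Gamma(9.6+6, 1.4+9.06) = Gamma(15.6, 10.46).
Mode = (α−1)/β = 1.3958.

1.3958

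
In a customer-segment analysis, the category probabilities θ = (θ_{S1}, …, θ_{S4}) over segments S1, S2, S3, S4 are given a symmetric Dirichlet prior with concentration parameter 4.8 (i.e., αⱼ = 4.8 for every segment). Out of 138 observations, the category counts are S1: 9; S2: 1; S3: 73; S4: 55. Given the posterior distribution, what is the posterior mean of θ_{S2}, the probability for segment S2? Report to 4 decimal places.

The Dirichlet prior is conjugate to the Multinomial likelihood: each posterior αⱼ = prior αⱼ + observed count nⱼ.
Posterior concentration: (13.8, 5.8, 77.8, 59.8), total = 157.2.
E[θ_{S2}|data] = α_{S2}/Σα = 5.8/157.2 = 0.0369.

0.0369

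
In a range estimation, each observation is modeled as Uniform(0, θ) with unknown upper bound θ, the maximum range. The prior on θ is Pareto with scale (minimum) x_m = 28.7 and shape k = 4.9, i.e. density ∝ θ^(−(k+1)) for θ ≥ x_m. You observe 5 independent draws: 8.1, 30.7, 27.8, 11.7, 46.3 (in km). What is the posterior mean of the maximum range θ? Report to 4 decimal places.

51.5022

A Pareto(scale x_m, shape k) prior on the upper bound θ of Uniform(0, θ) is conjugate: posterior is Pareto(max(x_m, max xᵢ), k + n).
Sample maximum = 46.3; prior scale x_m = 28.7 → posterior scale = max = 46.3.
Posterior shape = 4.9 + 5 = 9.9.
E[θ|data] = k·x_m/(k−1) = 9.9·46.3/8.9 = 51.5022.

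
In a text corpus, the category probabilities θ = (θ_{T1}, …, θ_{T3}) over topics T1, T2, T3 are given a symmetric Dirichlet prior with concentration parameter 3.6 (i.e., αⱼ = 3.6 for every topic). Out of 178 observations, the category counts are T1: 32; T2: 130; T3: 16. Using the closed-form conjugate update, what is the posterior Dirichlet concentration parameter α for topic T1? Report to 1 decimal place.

35.6

The Dirichlet prior is conjugate to the Multinomial likelihood: each posterior αⱼ = prior αⱼ + observed count nⱼ.
Posterior concentration: (35.6, 133.6, 19.6), total = 188.8.
α_{T1} = 3.6 + 32 = 35.6.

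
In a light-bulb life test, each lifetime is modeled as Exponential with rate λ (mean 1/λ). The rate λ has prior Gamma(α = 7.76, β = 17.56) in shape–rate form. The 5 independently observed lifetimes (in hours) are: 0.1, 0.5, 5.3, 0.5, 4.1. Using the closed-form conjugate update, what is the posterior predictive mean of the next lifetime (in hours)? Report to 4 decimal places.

2.3861

With a Gamma(shape α, rate β) prior on the exponential rate λ, the posterior after n observations with total T = Σxᵢ is Gamma(α+n, β+T).
Sum of observations T = 10.5 hours; n = 5.
Posterior: Gamma(7.76+5, 17.56+10.5) = Gamma(12.76, 28.06).
The predictive distribution for the next observation is Lomax; its mean is β/(α−1) = 28.06/11.76 = 2.3861.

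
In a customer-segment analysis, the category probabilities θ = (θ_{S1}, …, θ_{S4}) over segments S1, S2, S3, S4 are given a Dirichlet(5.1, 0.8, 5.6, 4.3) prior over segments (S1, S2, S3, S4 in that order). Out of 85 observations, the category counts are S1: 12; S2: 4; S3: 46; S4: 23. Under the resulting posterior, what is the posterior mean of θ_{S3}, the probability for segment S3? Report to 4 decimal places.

0.5119

The Dirichlet prior is conjugate to the Multinomial likelihood: each posterior αⱼ = prior αⱼ + observed count nⱼ.
Posterior concentration: (17.1, 4.8, 51.6, 27.3), total = 100.8.
E[θ_{S3}|data] = α_{S3}/Σα = 51.6/100.8 = 0.5119.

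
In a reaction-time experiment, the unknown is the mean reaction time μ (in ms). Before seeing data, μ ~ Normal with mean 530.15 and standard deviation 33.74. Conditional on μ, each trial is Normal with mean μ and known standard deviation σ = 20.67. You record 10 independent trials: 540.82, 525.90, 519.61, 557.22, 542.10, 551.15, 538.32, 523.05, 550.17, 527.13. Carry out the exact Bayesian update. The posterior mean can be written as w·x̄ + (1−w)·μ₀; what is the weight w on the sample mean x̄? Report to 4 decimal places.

For Normal data with known variance σ², a Normal(μ₀, σ₀²) prior on μ is conjugate. Posterior precision = 1/σ₀² + n/σ²; posterior mean is the precision-weighted average of μ₀ and x̄.
σ₀² = 33.74² = 1138.3876, σ² = 20.67² = 427.2489. Prior precision 1/σ₀² = 1/1138.3876; data precision n/σ² = 10/427.2489.
w = (n/σ²)/(1/σ₀² + n/σ²) = n·σ₀²/(σ² + n·σ₀²) = 10·1138.3876/(427.2489 + 10·1138.3876) = 11383.876/11811.1249 = 0.9638.

0.9638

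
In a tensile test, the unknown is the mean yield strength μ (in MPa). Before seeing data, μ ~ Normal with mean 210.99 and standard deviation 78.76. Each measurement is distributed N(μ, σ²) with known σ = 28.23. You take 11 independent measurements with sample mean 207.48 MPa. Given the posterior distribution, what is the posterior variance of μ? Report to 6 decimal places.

For Normal data with known variance σ², a Normal(μ₀, σ₀²) prior on μ is conjugate. Posterior precision = 1/σ₀² + n/σ²; posterior mean is the precision-weighted average of μ₀ and x̄.
σ₀² = 78.76² = 6203.1376, σ² = 28.23² = 796.9329; σ² + n·σ₀² = 796.9329 + 11·6203.1376 = 69031.4465.
Posterior precision = 1/σ₀² + n/σ² = 1/6203.1376 + 11/796.9329 = (σ² + n·σ₀²)/(σ₀²σ²) = 69031.4465/(6203.1376·796.9329); posterior variance σₙ² = σ₀²σ²/(σ² + n·σ₀²) = 6203.1376·796.9329/69031.4465 = 71.612065.

71.612065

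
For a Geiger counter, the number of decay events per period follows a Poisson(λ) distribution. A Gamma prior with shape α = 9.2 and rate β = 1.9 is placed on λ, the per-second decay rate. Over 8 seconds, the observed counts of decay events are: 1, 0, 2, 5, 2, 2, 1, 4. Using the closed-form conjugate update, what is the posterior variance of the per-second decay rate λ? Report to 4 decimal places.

With a Gamma(shape α, rate β) prior, the Poisson likelihood is conjugate: the posterior is Gamma(α + ΣXᵢ, β + n).
Sum of counts S = 17 over n = 8 seconds.
Posterior: Gamma(α+S, β+n) = Gamma(9.2+17, 1.9+8) = Gamma(26.2, 9.9).
Var = α/β² = 26.2/9.9² = 0.2673.

0.2673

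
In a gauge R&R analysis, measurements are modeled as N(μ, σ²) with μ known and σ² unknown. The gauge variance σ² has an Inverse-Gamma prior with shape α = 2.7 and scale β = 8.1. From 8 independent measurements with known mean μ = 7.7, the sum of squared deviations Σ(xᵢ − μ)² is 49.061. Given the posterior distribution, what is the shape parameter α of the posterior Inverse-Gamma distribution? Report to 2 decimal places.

With known mean μ and an Inverse-Gamma(α, β) prior on σ², the Normal likelihood is conjugate: posterior is Inv-Gamma(α + n/2, β + Σ(xᵢ−μ)²/2).
Posterior: Inv-Gamma(2.7 + 8/2, 8.1 + 49.061/2) = Inv-Gamma(6.70, 32.6305).
Posterior α = 6.70.

6.70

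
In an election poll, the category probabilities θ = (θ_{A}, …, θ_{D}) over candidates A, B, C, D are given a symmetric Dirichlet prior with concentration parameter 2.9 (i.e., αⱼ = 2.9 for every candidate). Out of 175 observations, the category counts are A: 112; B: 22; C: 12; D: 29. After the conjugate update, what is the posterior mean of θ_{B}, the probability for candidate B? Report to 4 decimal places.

The Dirichlet prior is conjugate to the Multinomial likelihood: each posterior αⱼ = prior αⱼ + observed count nⱼ.
Posterior concentration: (114.9, 24.9, 14.9, 31.9), total = 186.6.
E[θ_{B}|data] = α_{B}/Σα = 24.9/186.6 = 0.1334.

0.1334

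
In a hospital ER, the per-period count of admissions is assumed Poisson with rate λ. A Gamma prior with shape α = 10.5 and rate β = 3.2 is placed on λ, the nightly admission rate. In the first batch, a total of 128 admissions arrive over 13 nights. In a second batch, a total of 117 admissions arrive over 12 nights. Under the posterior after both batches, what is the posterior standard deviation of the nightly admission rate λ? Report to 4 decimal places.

0.5668

With a Gamma(shape α, rate β) prior, the Poisson likelihood is conjugate: the posterior is Gamma(α + ΣXᵢ, β + n).
After batch 1: Gamma(α+S, β+n) = Gamma(10.5+128, 3.2+13) = Gamma(138.5, 16.2).
After batch 2: Gamma(α+S, β+n) = Gamma(138.5+117, 16.2+12) = Gamma(255.5, 28.2).
SD = √α/β = √255.5/28.2 = 0.5668.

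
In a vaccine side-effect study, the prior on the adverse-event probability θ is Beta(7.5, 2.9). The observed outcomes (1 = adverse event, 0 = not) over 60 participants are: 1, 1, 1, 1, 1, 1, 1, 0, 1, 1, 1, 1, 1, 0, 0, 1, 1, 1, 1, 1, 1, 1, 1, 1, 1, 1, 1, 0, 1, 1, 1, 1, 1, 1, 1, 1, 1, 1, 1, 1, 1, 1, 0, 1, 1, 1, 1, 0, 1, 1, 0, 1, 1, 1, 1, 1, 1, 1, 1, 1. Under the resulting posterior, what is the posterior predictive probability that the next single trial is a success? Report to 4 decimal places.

The Beta prior is conjugate to a Binomial/Bernoulli likelihood; the update adds successes to α and failures to β.
Posterior: Beta(α+k, β+n−k) = Beta(7.5+53, 2.9+7) = Beta(60.5, 9.9).
For a single future Bernoulli trial, P(success | data) = α/(α+β) = 0.8594.

0.8594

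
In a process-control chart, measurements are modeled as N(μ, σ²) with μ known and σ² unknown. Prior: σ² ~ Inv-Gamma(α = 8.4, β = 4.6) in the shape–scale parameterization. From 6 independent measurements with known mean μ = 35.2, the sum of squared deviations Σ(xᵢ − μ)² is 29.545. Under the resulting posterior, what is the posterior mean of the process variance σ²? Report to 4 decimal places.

1.8627

With known mean μ and an Inverse-Gamma(α, β) prior on σ², the Normal likelihood is conjugate: posterior is Inv-Gamma(α + n/2, β + Σ(xᵢ−μ)²/2).
Posterior: Inv-Gamma(8.4 + 6/2, 4.6 + 29.545/2) = Inv-Gamma(11.40, 19.3725).
E[σ²|data] = β/(α−1) = 19.3725/10.40 = 1.8627.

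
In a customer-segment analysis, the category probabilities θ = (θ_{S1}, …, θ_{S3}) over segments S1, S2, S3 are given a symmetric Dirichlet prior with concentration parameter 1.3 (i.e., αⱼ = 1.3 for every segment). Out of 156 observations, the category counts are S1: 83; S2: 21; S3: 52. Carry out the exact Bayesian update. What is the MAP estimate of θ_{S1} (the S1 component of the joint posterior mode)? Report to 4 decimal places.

0.5309

The Dirichlet prior is conjugate to the Multinomial likelihood: each posterior αⱼ = prior αⱼ + observed count nⱼ.
Posterior concentration: (84.3, 22.3, 53.3), total = 159.9.
Joint mode component: (α_{S1}−1)/(Σα−K) = 83.3/156.9 = 0.5309.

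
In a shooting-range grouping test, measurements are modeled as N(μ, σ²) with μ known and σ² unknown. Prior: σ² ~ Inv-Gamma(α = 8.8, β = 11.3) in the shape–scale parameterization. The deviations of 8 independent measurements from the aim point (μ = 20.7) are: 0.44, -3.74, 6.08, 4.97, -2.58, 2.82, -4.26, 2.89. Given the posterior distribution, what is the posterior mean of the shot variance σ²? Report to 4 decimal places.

With known mean μ and an Inverse-Gamma(α, β) prior on σ², the Normal likelihood is conjugate: posterior is Inv-Gamma(α + n/2, β + Σ(xᵢ−μ)²/2).
Σ(xᵢ−μ)² = (0.44)² + (-3.74)² + (6.08)² + (4.97)² + (-2.58)² + (2.82)² + (-4.26)² + (2.89)² = 116.9570.
Posterior: Inv-Gamma(8.8 + 8/2, 11.3 + 116.9570/2) = Inv-Gamma(12.80, 69.77850).
E[σ²|data] = β/(α−1) = 69.77850/11.80 = 5.9134.

5.9134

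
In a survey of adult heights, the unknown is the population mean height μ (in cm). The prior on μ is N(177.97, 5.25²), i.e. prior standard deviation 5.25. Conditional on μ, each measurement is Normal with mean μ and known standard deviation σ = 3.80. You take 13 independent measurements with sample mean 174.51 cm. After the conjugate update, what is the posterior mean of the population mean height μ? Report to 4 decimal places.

For Normal data with known variance σ², a Normal(μ₀, σ₀²) prior on μ is conjugate. Posterior precision = 1/σ₀² + n/σ²; posterior mean is the precision-weighted average of μ₀ and x̄.
n·x̄ = 13·174.51 = 2268.63.
σ₀² = 5.25² = 27.5625, σ² = 3.80² = 14.44; σ² + n·σ₀² = 14.44 + 13·27.5625 = 372.7525.
Posterior mean = (μ₀/σ₀² + n·x̄/σ²)/(1/σ₀² + n/σ²) = (σ²·μ₀ + σ₀²·n·x̄)/(σ² + n·σ₀²) = (14.44·177.97 + 27.5625·2268.63)/372.7525 = 65099.001175/372.7525 = 174.6440.

174.6440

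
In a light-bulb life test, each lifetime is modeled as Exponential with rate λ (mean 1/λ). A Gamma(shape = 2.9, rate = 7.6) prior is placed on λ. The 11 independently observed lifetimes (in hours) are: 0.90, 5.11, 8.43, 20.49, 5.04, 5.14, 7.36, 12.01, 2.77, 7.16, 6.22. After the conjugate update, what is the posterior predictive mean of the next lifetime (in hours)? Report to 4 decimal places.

6.8395

With a Gamma(shape α, rate β) prior on the exponential rate λ, the posterior after n observations with total T = Σxᵢ is Gamma(α+n, β+T).
Sum of observations T = 80.63 hours; n = 11.
Posterior: Gamma(2.9+11, 7.6+80.63) = Gamma(13.9, 88.23).
The predictive distribution for the next observation is Lomax; its mean is β/(α−1) = 88.23/12.9 = 6.8395.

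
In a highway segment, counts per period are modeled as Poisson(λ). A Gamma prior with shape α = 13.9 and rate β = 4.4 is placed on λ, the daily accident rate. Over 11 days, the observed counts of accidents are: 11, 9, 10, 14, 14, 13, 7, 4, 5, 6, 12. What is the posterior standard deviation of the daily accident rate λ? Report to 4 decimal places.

0.7081

With a Gamma(shape α, rate β) prior, the Poisson likelihood is conjugate: the posterior is Gamma(α + ΣXᵢ, β + n).
Sum of counts S = 105 over n = 11 days.
Posterior: Gamma(α+S, β+n) = Gamma(13.9+105, 4.4+11) = Gamma(118.9, 15.4).
SD = √α/β = √118.9/15.4 = 0.7081.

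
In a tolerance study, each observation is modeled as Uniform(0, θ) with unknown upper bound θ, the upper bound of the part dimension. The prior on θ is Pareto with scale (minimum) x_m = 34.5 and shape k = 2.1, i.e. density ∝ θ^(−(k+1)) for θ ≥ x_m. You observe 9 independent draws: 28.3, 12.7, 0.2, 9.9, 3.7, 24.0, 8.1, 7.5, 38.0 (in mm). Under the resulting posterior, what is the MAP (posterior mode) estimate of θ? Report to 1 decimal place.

A Pareto(scale x_m, shape k) prior on the upper bound θ of Uniform(0, θ) is conjugate: posterior is Pareto(max(x_m, max xᵢ), k + n).
Sample maximum = 38.0; prior scale x_m = 34.5 → posterior scale = max = 38.0.
Posterior shape = 2.1 + 9 = 11.1.
The Pareto density is decreasing on [x_m, ∞), so the mode is x_m = 38.0.

38.0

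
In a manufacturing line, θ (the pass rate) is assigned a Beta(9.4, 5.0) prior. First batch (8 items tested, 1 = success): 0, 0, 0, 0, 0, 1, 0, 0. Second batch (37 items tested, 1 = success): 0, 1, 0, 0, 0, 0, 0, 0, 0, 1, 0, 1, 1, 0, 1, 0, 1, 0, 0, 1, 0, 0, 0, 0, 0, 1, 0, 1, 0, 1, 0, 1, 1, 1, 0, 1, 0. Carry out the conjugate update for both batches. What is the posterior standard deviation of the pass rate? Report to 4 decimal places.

The Beta prior is conjugate to a Binomial/Bernoulli likelihood; the update adds successes to α and failures to β.
After batch 1: Beta(9.4+1, 5.0+7) = Beta(10.4, 12.0).
After batch 2: Beta(10.4+14, 12.0+23) = Beta(24.4, 35.0).
Var = αβ/((α+β)²(α+β+1)) = 24.4·35.0/(59.4²·60.4) = 0.00400726; SD = √0.00400726 = 0.0633.

0.0633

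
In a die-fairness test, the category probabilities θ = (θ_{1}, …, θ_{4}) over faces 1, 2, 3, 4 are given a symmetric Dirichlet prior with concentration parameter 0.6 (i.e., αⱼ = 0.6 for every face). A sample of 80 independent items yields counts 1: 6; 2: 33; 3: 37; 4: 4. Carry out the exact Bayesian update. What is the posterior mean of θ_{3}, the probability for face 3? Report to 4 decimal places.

0.4563

The Dirichlet prior is conjugate to the Multinomial likelihood: each posterior αⱼ = prior αⱼ + observed count nⱼ.
Posterior concentration: (6.6, 33.6, 37.6, 4.6), total = 82.4.
E[θ_{3}|data] = α_{3}/Σα = 37.6/82.4 = 0.4563.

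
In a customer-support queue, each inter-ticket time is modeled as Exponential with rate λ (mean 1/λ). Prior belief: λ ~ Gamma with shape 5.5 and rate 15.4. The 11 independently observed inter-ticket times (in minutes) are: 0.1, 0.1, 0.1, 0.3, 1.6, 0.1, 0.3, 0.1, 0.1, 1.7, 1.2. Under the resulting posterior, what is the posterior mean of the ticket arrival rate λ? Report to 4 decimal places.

0.7820

With a Gamma(shape α, rate β) prior on the exponential rate λ, the posterior after n observations with total T = Σxᵢ is Gamma(α+n, β+T).
Sum of observations T = 5.7 minutes; n = 11.
Posterior: Gamma(5.5+11, 15.4+5.7) = Gamma(16.5, 21.1).
Posterior mean of λ = α/β = 16.5/21.1 = 0.7820.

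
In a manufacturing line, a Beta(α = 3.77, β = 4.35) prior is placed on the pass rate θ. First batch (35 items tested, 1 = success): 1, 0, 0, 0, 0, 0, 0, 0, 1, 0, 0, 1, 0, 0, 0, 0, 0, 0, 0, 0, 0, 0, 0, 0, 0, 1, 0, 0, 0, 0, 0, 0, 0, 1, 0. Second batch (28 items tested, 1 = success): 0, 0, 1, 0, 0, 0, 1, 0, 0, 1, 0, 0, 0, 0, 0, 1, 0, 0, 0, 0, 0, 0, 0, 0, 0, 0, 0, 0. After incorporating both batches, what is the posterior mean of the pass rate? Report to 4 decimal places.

0.1796

The Beta prior is conjugate to a Binomial/Bernoulli likelihood; the update adds successes to α and failures to β.
After batch 1: Beta(3.77+5, 4.35+30) = Beta(8.77, 34.35).
After batch 2: Beta(8.77+4, 34.35+24) = Beta(12.77, 58.35).
Posterior mean = α/(α+β) = 12.77/71.12 = 0.1796.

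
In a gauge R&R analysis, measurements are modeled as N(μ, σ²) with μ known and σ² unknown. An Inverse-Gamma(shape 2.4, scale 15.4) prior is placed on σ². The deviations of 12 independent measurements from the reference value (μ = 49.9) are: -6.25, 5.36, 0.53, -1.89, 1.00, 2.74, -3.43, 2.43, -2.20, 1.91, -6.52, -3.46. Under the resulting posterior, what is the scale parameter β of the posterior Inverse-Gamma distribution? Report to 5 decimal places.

95.79630

With known mean μ and an Inverse-Gamma(α, β) prior on σ², the Normal likelihood is conjugate: posterior is Inv-Gamma(α + n/2, β + Σ(xᵢ−μ)²/2).
Σ(xᵢ−μ)² = (-6.25)² + (5.36)² + (0.53)² + (-1.89)² + (1.00)² + (2.74)² + (-3.43)² + (2.43)² + (-2.20)² + (1.91)² + (-6.52)² + (-3.46)² = 160.7926.
Posterior: Inv-Gamma(2.4 + 12/2, 15.4 + 160.7926/2) = Inv-Gamma(8.40, 95.79630).
Posterior β = 95.79630.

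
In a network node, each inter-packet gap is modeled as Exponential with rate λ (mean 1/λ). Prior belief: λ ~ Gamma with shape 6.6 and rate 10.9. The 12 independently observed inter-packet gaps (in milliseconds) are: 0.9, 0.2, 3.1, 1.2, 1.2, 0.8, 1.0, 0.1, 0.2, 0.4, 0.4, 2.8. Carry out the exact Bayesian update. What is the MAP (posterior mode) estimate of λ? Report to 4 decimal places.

0.7586

With a Gamma(shape α, rate β) prior on the exponential rate λ, the posterior after n observations with total T = Σxᵢ is Gamma(α+n, β+T).
Sum of observations T = 12.3 milliseconds; n = 12.
Posterior: Gamma(6.6+12, 10.9+12.3) = Gamma(18.6, 23.2).
Mode = (α−1)/β = 0.7586.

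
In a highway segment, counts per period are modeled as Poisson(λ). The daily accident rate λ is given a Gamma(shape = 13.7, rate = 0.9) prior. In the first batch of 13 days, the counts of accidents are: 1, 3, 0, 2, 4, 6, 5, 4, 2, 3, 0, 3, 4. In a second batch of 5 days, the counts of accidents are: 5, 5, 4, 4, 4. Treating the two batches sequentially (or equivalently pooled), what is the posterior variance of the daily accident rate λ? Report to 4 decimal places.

With a Gamma(shape α, rate β) prior, the Poisson likelihood is conjugate: the posterior is Gamma(α + ΣXᵢ, β + n).
Batch 1: sum of counts S = 37 over n = 13 days.
After batch 1: Gamma(α+S, β+n) = Gamma(13.7+37, 0.9+13) = Gamma(50.7, 13.9).
Batch 2: sum of counts S = 22 over n = 5 days.
After batch 2: Gamma(α+S, β+n) = Gamma(50.7+22, 13.9+5) = Gamma(72.7, 18.9).
Var = α/β² = 72.7/18.9² = 0.2035.

0.2035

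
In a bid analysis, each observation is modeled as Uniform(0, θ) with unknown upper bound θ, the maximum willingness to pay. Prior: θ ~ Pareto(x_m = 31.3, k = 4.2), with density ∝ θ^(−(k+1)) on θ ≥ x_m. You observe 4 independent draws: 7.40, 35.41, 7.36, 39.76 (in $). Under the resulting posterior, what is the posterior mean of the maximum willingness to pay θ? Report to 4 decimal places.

A Pareto(scale x_m, shape k) prior on the upper bound θ of Uniform(0, θ) is conjugate: posterior is Pareto(max(x_m, max xᵢ), k + n).
Sample maximum = 39.76; prior scale x_m = 31.3 → posterior scale = max = 39.76.
Posterior shape = 4.2 + 4 = 8.2.
E[θ|data] = k·x_m/(k−1) = 8.2·39.76/7.2 = 45.2822.

45.2822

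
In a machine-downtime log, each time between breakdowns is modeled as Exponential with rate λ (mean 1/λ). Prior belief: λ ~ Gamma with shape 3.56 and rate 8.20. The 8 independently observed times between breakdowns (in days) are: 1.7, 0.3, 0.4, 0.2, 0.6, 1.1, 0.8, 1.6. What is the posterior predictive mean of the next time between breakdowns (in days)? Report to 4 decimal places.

With a Gamma(shape α, rate β) prior on the exponential rate λ, the posterior after n observations with total T = Σxᵢ is Gamma(α+n, β+T).
Sum of observations T = 6.7 days; n = 8.
Posterior: Gamma(3.56+8, 8.20+6.7) = Gamma(11.56, 14.90).
The predictive distribution for the next observation is Lomax; its mean is β/(α−1) = 14.90/10.56 = 1.4110.

1.4110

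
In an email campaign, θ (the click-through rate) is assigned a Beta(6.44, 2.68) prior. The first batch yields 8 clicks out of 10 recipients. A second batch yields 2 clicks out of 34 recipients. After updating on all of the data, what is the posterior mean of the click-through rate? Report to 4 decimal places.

0.3095

The Beta prior is conjugate to a Binomial/Bernoulli likelihood; the update adds successes to α and failures to β.
After batch 1: Beta(6.44+8, 2.68+2) = Beta(14.44, 4.68).
After batch 2: Beta(14.44+2, 4.68+32) = Beta(16.44, 36.68).
Posterior mean = α/(α+β) = 16.44/53.12 = 0.3095.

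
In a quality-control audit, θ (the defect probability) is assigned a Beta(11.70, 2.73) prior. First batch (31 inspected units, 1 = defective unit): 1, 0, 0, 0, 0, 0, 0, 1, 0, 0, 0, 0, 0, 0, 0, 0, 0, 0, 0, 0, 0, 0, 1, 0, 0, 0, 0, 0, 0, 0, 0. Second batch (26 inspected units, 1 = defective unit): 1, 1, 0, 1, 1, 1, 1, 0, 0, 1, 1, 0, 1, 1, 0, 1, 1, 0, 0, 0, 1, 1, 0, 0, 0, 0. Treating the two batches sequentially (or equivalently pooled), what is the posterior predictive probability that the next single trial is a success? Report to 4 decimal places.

The Beta prior is conjugate to a Binomial/Bernoulli likelihood; the update adds successes to α and failures to β.
After batch 1: Beta(11.70+3, 2.73+28) = Beta(14.70, 30.73).
After batch 2: Beta(14.70+14, 30.73+12) = Beta(28.70, 42.73).
For a single future Bernoulli trial, P(success | data) = α/(α+β) = 0.4018.

0.4018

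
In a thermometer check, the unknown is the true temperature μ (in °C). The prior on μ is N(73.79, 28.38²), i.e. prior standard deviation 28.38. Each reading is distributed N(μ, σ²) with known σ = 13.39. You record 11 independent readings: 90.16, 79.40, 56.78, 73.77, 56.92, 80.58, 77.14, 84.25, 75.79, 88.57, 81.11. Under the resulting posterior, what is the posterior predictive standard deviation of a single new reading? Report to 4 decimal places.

For Normal data with known variance σ², a Normal(μ₀, σ₀²) prior on μ is conjugate. Posterior precision = 1/σ₀² + n/σ²; posterior mean is the precision-weighted average of μ₀ and x̄.
σ₀² = 28.38² = 805.4244, σ² = 13.39² = 179.2921; σ² + n·σ₀² = 179.2921 + 11·805.4244 = 9038.9605.
Posterior precision = 1/σ₀² + n/σ² = 1/805.4244 + 11/179.2921 = (σ² + n·σ₀²)/(σ₀²σ²) = 9038.9605/(805.4244·179.2921); posterior variance σₙ² = σ₀²σ²/(σ² + n·σ₀²) = 805.4244·179.2921/9038.9605 = 15.975978.
Predictive variance for one new observation = σₙ² + σ² = 805.4244·179.2921/9038.9605 + 179.2921 = σ²·(σ₀² + 9038.9605)/9038.9605 = 179.2921·9844.3849/9038.9605 = 195.268078; SD = √(179.2921·9844.3849/9038.9605) = 13.9738.

13.9738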